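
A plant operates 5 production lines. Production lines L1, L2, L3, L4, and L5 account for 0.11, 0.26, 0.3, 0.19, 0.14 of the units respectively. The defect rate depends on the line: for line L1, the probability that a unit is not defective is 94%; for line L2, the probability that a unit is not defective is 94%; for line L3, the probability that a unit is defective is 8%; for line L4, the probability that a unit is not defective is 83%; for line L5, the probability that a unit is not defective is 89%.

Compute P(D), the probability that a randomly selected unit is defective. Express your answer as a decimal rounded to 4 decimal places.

P(D|L1) = 1 − 0.94 = 0.06.
P(D|L2) = 1 − 0.94 = 0.06.
P(D|L4) = 1 − 0.83 = 0.17.
P(D|L5) = 1 − 0.89 = 0.11.
P(D) = P(D|L1)·P(L1) + P(D|L2)·P(L2) + P(D|L3)·P(L3) + P(D|L4)·P(L4) + P(D|L5)·P(L5)
      = 0.06·0.11 + 0.06·0.26 + 0.08·0.3 + 0.17·0.19 + 0.11·0.14
      = 0.0066 + 0.0156 + 0.024 + 0.0323 + 0.0154 = 0.0939

0.0939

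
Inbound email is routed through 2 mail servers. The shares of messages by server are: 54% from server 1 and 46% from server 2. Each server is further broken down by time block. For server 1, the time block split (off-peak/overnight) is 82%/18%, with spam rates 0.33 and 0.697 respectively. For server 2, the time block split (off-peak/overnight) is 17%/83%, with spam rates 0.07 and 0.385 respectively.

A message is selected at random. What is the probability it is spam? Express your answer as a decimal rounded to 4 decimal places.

0.3663

P(S|1) = 0.82·0.33 + 0.18·0.697 = 0.2706 + 0.12546 = 0.39606
P(S|2) = 0.17·0.07 + 0.83·0.385 = 0.0119 + 0.31955 = 0.33145
Then overall,
P(S) = 0.54·0.39606 + 0.46·0.33145
      = 0.2138724 + 0.152467 = 0.3663394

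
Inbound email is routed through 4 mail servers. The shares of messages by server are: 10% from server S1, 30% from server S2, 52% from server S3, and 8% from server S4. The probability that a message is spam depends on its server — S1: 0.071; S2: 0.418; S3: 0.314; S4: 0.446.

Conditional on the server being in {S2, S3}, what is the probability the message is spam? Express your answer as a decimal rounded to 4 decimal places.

0.3520

Let J = {S2, S3}.
P(J) = 0.3 + 0.52 = 0.82.
P(S ∩ J) = 0.418·0.3 + 0.314·0.52 = 0.1254 + 0.16328 = 0.28868.
P(S | J) = 0.28868 / 0.82 = 0.352049…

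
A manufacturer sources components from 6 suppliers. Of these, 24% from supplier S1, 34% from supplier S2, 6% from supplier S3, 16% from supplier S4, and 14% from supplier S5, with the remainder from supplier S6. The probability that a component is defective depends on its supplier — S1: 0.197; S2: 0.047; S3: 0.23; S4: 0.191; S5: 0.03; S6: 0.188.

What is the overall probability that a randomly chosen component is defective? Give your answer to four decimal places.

0.1231

P(S6) = 1 − (0.24 + 0.34 + 0.06 + 0.16 + 0.14) = 0.06.
P(D) = P(D|S1)·P(S1) + P(D|S2)·P(S2) + P(D|S3)·P(S3) + P(D|S4)·P(S4) + P(D|S5)·P(S5) + P(D|S6)·P(S6)
      = 0.197·0.24 + 0.047·0.34 + 0.23·0.06 + 0.191·0.16 + 0.03·0.14 + 0.188·0.06
      = 0.04728 + 0.01598 + 0.0138 + 0.03056 + 0.0042 + 0.01128 = 0.1231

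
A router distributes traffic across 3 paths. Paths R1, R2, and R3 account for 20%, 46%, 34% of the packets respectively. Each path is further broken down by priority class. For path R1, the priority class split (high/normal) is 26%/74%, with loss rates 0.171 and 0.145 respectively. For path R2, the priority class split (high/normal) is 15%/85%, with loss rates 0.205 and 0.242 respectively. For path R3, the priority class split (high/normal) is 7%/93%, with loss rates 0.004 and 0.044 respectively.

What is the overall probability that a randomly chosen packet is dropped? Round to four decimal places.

P(L) ≈ 0.1531

P(L|R1) = 0.26·0.171 + 0.74·0.145 = 0.04446 + 0.1073 = 0.15176
P(L|R2) = 0.15·0.205 + 0.85·0.242 = 0.03075 + 0.2057 = 0.23645
P(L|R3) = 0.07·0.004 + 0.93·0.044 = 0.00028 + 0.04092 = 0.0412
Then overall,
P(L) = 0.2·0.15176 + 0.46·0.23645 + 0.34·0.0412
      = 0.030352 + 0.108767 + 0.014008 = 0.153127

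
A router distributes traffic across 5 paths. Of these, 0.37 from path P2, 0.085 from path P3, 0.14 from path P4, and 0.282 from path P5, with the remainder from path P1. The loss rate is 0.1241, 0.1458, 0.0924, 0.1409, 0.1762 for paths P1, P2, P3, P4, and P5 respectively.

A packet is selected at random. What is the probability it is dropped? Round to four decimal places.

P(P1) = 1 − (0.37 + 0.085 + 0.14 + 0.282) = 0.123.
P(L) = P(L|P1)·P(P1) + P(L|P2)·P(P2) + P(L|P3)·P(P3) + P(L|P4)·P(P4) + P(L|P5)·P(P5)
      = 0.1241·0.123 + 0.1458·0.37 + 0.0924·0.085 + 0.1409·0.14 + 0.1762·0.282
      = 0.0152643 + 0.053946 + 0.007854 + 0.019726 + 0.0496884 = 0.1464787

0.1465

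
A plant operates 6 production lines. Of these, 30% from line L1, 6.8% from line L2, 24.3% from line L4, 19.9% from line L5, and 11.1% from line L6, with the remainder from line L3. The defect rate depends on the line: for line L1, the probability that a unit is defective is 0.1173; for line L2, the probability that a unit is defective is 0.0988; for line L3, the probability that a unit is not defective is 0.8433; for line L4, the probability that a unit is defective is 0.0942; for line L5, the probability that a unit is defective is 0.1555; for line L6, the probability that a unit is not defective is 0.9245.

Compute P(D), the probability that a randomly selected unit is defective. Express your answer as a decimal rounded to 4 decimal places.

P(D) ≈ 0.1165

P(L3) = 1 − (0.3 + 0.068 + 0.243 + 0.199 + 0.111) = 0.079.
P(D|L3) = 1 − 0.8433 = 0.1567.
P(D|L6) = 1 − 0.9245 = 0.0755.
Summing over the partition,
P(D) = P(D|L1)·P(L1) + P(D|L2)·P(L2) + P(D|L3)·P(L3) + P(D|L4)·P(L4) + P(D|L5)·P(L5) + P(D|L6)·P(L6)
      = 0.1173·0.3 + 0.0988·0.068 + 0.1567·0.079 + 0.0942·0.243 + 0.1555·0.199 + 0.0755·0.111
      = 0.03519 + 0.0067184 + 0.0123793 + 0.0228906 + 0.0309445 + 0.0083805 = 0.1165033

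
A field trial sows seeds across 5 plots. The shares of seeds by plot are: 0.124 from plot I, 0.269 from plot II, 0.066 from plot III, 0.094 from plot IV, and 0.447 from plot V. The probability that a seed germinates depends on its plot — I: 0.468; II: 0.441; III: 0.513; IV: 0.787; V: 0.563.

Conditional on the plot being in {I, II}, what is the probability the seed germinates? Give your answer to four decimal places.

0.4495

Let S = {I, II}.
P(S) = 0.124 + 0.269 = 0.393.
P(G ∩ S) = 0.468·0.124 + 0.441·0.269 = 0.058032 + 0.118629 = 0.176661.
P(G | S) = 0.176661 / 0.393 = 0.449519…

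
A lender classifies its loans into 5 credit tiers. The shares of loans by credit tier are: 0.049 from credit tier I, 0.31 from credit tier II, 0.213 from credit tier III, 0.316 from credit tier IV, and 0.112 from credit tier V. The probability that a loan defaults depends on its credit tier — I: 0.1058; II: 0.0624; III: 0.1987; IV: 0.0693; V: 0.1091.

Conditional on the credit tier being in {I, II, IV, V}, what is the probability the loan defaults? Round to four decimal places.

0.0745

Let S = {I, II, IV, V}.
P(S) = 0.049 + 0.31 + 0.316 + 0.112 = 0.787.
P(D ∩ S) = 0.1058·0.049 + 0.0624·0.31 + 0.0693·0.316 + 0.1091·0.112 = 0.0051842 + 0.019344 + 0.0218988 + 0.0122192 = 0.0586462.
P(D | S) = 0.0586462 / 0.787 = 0.074519…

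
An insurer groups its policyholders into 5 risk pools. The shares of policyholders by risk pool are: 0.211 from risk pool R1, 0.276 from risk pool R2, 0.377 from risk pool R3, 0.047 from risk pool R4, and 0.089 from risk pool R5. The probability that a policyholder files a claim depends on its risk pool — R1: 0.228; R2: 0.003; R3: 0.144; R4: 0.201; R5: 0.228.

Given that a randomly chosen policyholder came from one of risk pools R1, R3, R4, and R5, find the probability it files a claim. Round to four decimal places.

P(C|S) ≈ 0.1825

Let S = {R1, R3, R4, R5}.
P(S) = 0.211 + 0.377 + 0.047 + 0.089 = 0.724.
P(C ∩ S) = 0.228·0.211 + 0.144·0.377 + 0.201·0.047 + 0.228·0.089 = 0.048108 + 0.054288 + 0.009447 + 0.020292 = 0.132135.
P(C | S) = 0.132135 / 0.724 = 0.182507…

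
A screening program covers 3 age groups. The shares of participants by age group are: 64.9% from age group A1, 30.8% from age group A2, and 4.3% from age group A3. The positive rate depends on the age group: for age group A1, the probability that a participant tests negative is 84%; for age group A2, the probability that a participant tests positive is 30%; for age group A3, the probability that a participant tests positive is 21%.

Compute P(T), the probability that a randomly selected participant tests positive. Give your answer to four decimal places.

0.2053

P(T|A1) = 1 − 0.84 = 0.16.
Using total probability over the partition,
P(T) = P(T|A1)·P(A1) + P(T|A2)·P(A2) + P(T|A3)·P(A3)
      = 0.16·0.649 + 0.3·0.308 + 0.21·0.043
      = 0.10384 + 0.0924 + 0.00903 = 0.20527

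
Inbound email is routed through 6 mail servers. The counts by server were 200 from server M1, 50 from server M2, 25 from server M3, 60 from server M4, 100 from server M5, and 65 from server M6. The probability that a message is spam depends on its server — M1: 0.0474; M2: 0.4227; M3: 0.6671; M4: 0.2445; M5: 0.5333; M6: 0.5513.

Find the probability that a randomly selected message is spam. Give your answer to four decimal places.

Total: 200 + 50 + 25 + 60 + 100 + 65 = 500.
P(M1) = 200/500 = 0.4. P(M2) = 50/500 = 0.1. P(M3) = 25/500 = 0.05. P(M4) = 60/500 = 0.12. P(M5) = 100/500 = 0.2. P(M6) = 65/500 = 0.13.
P(S) = P(S|M1)·P(M1) + P(S|M2)·P(M2) + P(S|M3)·P(M3) + P(S|M4)·P(M4) + P(S|M5)·P(M5) + P(S|M6)·P(M6)
      = 0.0474·0.4 + 0.4227·0.1 + 0.6671·0.05 + 0.2445·0.12 + 0.5333·0.2 + 0.5513·0.13
      = 0.01896 + 0.04227 + 0.033355 + 0.02934 + 0.10666 + 0.071669 = 0.302254

0.3023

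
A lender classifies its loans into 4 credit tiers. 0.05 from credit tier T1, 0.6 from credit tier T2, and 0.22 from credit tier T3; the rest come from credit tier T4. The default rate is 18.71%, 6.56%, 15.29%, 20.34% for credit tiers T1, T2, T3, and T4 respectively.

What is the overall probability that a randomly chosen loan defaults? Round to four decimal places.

P(T4) = 1 − (0.05 + 0.6 + 0.22) = 0.13.
P(D) = P(D|T1)·P(T1) + P(D|T2)·P(T2) + P(D|T3)·P(T3) + P(D|T4)·P(T4)
      = 0.1871·0.05 + 0.0656·0.6 + 0.1529·0.22 + 0.2034·0.13
      = 0.009355 + 0.03936 + 0.033638 + 0.026442 = 0.108795

P(D) ≈ 0.1088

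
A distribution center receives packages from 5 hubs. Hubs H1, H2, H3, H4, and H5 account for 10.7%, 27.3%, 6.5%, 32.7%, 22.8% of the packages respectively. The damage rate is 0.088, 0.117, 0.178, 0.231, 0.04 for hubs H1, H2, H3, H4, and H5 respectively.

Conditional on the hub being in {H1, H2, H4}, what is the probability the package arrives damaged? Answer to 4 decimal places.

0.1653

Let S = {H1, H2, H4}.
P(S) = 0.107 + 0.273 + 0.327 = 0.707.
P(D ∩ S) = 0.088·0.107 + 0.117·0.273 + 0.231·0.327 = 0.009416 + 0.031941 + 0.075537 = 0.116894.
P(D | S) = 0.116894 / 0.707 = 0.165338…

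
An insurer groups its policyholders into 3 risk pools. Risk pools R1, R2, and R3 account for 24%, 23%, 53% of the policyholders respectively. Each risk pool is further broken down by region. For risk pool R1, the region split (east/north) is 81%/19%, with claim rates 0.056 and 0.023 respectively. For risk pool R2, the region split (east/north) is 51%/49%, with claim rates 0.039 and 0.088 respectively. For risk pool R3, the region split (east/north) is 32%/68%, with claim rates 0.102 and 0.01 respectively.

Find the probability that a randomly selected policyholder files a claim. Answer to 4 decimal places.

P(C|R1) = 0.81·0.056 + 0.19·0.023 = 0.04536 + 0.00437 = 0.04973
P(C|R2) = 0.51·0.039 + 0.49·0.088 = 0.01989 + 0.04312 = 0.06301
P(C|R3) = 0.32·0.102 + 0.68·0.01 = 0.03264 + 0.0068 = 0.03944
By total probability over the outer partition,
P(C) = 0.24·0.04973 + 0.23·0.06301 + 0.53·0.03944
      = 0.0119352 + 0.0144923 + 0.0209032 = 0.0473307

0.0473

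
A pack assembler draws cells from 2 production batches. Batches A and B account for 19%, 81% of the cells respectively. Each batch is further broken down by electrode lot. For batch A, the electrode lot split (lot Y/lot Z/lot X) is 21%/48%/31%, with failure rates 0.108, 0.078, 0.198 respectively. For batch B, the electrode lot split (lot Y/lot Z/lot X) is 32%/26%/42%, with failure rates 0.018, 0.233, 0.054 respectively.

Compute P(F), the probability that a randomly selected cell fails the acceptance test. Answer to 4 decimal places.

P(F|A) = 0.21·0.108 + 0.48·0.078 + 0.31·0.198 = 0.02268 + 0.03744 + 0.06138 = 0.1215
P(F|B) = 0.32·0.018 + 0.26·0.233 + 0.42·0.054 = 0.00576 + 0.06058 + 0.02268 = 0.08902
By total probability over the outer partition,
P(F) = 0.19·0.1215 + 0.81·0.08902
      = 0.023085 + 0.0721062 = 0.0951912

P(F) ≈ 0.0952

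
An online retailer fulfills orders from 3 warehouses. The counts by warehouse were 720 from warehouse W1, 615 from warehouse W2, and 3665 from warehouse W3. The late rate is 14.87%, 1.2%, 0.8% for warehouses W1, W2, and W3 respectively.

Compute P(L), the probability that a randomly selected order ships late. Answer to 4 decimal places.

P(L) ≈ 0.0288

Total: 720 + 615 + 3665 = 5000.
P(W1) = 720/5000 = 0.144. P(W2) = 615/5000 = 0.123. P(W3) = 3665/5000 = 0.733.
P(L) = P(L|W1)·P(W1) + P(L|W2)·P(W2) + P(L|W3)·P(W3)
      = 0.1487·0.144 + 0.012·0.123 + 0.008·0.733
      = 0.0214128 + 0.001476 + 0.005864 = 0.0287528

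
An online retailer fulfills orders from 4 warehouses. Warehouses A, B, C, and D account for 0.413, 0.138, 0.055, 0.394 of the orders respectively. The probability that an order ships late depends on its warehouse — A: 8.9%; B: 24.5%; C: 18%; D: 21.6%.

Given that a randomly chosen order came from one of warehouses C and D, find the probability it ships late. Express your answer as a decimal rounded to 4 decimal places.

0.2116

Let S = {C, D}.
P(S) = 0.055 + 0.394 = 0.449.
P(L ∩ S) = 0.18·0.055 + 0.216·0.394 = 0.0099 + 0.085104 = 0.095004.
P(L | S) = 0.095004 / 0.449 = 0.211590…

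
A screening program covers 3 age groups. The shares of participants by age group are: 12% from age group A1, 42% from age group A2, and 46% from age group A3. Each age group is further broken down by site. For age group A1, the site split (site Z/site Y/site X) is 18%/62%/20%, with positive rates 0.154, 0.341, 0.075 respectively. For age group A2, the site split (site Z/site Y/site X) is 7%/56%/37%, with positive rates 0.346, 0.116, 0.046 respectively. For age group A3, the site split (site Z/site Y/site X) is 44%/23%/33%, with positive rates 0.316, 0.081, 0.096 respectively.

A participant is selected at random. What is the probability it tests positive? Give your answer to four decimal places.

P(T|A1) = 0.18·0.154 + 0.62·0.341 + 0.2·0.075 = 0.02772 + 0.21142 + 0.015 = 0.25414
P(T|A2) = 0.07·0.346 + 0.56·0.116 + 0.37·0.046 = 0.02422 + 0.06496 + 0.01702 = 0.1062
P(T|A3) = 0.44·0.316 + 0.23·0.081 + 0.33·0.096 = 0.13904 + 0.01863 + 0.03168 = 0.18935
Then overall,
P(T) = 0.12·0.25414 + 0.42·0.1062 + 0.46·0.18935
      = 0.0304968 + 0.044604 + 0.087101 = 0.1622018

P(T) ≈ 0.1622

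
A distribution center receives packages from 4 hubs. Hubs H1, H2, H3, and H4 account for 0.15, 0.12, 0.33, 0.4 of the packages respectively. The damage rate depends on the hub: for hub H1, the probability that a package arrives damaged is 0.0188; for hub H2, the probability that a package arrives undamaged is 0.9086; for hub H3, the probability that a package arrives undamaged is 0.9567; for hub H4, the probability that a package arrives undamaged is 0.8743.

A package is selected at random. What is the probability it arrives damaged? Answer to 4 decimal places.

P(D) ≈ 0.0784

P(D|H2) = 1 − 0.9086 = 0.0914.
P(D|H3) = 1 − 0.9567 = 0.0433.
P(D|H4) = 1 − 0.8743 = 0.1257.
By the law of total probability,
P(D) = P(D|H1)·P(H1) + P(D|H2)·P(H2) + P(D|H3)·P(H3) + P(D|H4)·P(H4)
      = 0.0188·0.15 + 0.0914·0.12 + 0.0433·0.33 + 0.1257·0.4
      = 0.00282 + 0.010968 + 0.014289 + 0.05028 = 0.078357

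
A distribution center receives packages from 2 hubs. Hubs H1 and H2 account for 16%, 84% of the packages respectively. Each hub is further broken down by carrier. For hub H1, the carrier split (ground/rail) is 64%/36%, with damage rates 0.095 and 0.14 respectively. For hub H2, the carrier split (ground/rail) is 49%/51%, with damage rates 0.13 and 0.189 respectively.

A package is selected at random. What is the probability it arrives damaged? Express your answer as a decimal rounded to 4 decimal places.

0.1523

P(D|H1) = 0.64·0.095 + 0.36·0.14 = 0.0608 + 0.0504 = 0.1112
P(D|H2) = 0.49·0.13 + 0.51·0.189 = 0.0637 + 0.09639 = 0.16009
Then overall,
P(D) = 0.16·0.1112 + 0.84·0.16009
      = 0.017792 + 0.1344756 = 0.1522676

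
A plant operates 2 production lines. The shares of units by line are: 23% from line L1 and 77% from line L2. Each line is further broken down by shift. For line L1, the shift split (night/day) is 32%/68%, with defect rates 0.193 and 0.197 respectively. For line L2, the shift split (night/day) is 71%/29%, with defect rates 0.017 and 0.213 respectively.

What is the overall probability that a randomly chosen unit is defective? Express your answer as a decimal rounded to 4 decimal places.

P(D|L1) = 0.32·0.193 + 0.68·0.197 = 0.06176 + 0.13396 = 0.19572
P(D|L2) = 0.71·0.017 + 0.29·0.213 = 0.01207 + 0.06177 = 0.07384
By total probability over the outer partition,
P(D) = 0.23·0.19572 + 0.77·0.07384
      = 0.0450156 + 0.0568568 = 0.1018724

0.1019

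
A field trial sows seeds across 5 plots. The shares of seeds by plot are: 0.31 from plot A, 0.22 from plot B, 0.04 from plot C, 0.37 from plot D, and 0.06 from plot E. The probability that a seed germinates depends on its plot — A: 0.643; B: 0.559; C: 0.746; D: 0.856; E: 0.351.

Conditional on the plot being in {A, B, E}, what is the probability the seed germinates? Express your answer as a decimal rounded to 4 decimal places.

Let S = {A, B, E}.
P(S) = 0.31 + 0.22 + 0.06 = 0.59.
P(G ∩ S) = 0.643·0.31 + 0.559·0.22 + 0.351·0.06 = 0.19933 + 0.12298 + 0.02106 = 0.34337.
P(G | S) = 0.34337 / 0.59 = 0.581983…

P(G|S) ≈ 0.5820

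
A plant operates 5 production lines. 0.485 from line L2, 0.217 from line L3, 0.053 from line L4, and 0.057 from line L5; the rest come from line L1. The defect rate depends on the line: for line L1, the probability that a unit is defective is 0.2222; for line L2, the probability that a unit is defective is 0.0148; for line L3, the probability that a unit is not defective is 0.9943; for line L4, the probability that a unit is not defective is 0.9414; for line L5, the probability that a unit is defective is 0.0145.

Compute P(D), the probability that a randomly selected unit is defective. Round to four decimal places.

P(D) ≈ 0.0541

P(L1) = 1 − (0.485 + 0.217 + 0.053 + 0.057) = 0.188.
P(D|L3) = 1 − 0.9943 = 0.0057.
P(D|L4) = 1 − 0.9414 = 0.0586.
P(D) = P(D|L1)·P(L1) + P(D|L2)·P(L2) + P(D|L3)·P(L3) + P(D|L4)·P(L4) + P(D|L5)·P(L5)
      = 0.2222·0.188 + 0.0148·0.485 + 0.0057·0.217 + 0.0586·0.053 + 0.0145·0.057
      = 0.0417736 + 0.007178 + 0.0012369 + 0.0031058 + 0.0008265 = 0.0541208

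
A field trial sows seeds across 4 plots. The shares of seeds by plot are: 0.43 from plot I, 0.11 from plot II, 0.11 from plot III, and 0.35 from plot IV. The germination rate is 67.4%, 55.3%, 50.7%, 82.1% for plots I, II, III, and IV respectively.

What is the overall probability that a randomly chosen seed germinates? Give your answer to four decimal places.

P(G) ≈ 0.6938

Summing over the partition,
P(G) = P(G|I)·P(I) + P(G|II)·P(II) + P(G|III)·P(III) + P(G|IV)·P(IV)
      = 0.674·0.43 + 0.553·0.11 + 0.507·0.11 + 0.821·0.35
      = 0.28982 + 0.06083 + 0.05577 + 0.28735 = 0.69377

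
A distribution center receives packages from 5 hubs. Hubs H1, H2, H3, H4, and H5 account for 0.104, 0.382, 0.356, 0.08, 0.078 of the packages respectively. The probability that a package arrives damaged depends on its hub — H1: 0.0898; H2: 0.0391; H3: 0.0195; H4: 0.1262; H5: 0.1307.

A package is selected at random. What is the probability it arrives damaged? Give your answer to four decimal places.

0.0515

P(D) = P(D|H1)·P(H1) + P(D|H2)·P(H2) + P(D|H3)·P(H3) + P(D|H4)·P(H4) + P(D|H5)·P(H5)
      = 0.0898·0.104 + 0.0391·0.382 + 0.0195·0.356 + 0.1262·0.08 + 0.1307·0.078
      = 0.0093392 + 0.0149362 + 0.006942 + 0.010096 + 0.0101946 = 0.051508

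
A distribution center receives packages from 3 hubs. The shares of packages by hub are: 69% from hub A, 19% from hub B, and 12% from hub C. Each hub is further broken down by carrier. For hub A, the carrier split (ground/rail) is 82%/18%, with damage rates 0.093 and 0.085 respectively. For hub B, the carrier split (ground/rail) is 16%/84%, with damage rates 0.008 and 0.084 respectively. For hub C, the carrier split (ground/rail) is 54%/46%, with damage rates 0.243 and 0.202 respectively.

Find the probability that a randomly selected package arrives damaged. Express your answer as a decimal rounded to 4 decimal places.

P(D|A) = 0.82·0.093 + 0.18·0.085 = 0.07626 + 0.0153 = 0.09156
P(D|B) = 0.16·0.008 + 0.84·0.084 = 0.00128 + 0.07056 = 0.07184
P(D|C) = 0.54·0.243 + 0.46·0.202 = 0.13122 + 0.09292 = 0.22414
By total probability over the outer partition,
P(D) = 0.69·0.09156 + 0.19·0.07184 + 0.12·0.22414
      = 0.0631764 + 0.0136496 + 0.0268968 = 0.1037228

P(D) ≈ 0.1037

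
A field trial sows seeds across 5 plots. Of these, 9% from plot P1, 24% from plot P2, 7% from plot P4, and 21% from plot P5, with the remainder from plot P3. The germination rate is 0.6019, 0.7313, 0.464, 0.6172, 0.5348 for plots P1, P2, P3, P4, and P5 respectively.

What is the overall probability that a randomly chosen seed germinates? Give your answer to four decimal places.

0.5662

P(P3) = 1 − (0.09 + 0.24 + 0.07 + 0.21) = 0.39.
P(G) = P(G|P1)·P(P1) + P(G|P2)·P(P2) + P(G|P3)·P(P3) + P(G|P4)·P(P4) + P(G|P5)·P(P5)
      = 0.6019·0.09 + 0.7313·0.24 + 0.464·0.39 + 0.6172·0.07 + 0.5348·0.21
      = 0.054171 + 0.175512 + 0.18096 + 0.043204 + 0.112308 = 0.566155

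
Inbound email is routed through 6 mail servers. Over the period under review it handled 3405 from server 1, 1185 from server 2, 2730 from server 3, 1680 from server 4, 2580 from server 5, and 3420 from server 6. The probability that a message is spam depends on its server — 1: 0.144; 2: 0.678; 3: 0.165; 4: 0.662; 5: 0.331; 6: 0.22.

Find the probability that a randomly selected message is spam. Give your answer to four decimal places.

Total: 3405 + 1185 + 2730 + 1680 + 2580 + 3420 = 15000.
P(1) = 3405/15000 = 0.227. P(2) = 1185/15000 = 0.079. P(3) = 2730/15000 = 0.182. P(4) = 1680/15000 = 0.112. P(5) = 2580/15000 = 0.172. P(6) = 3420/15000 = 0.228.
Summing over the partition,
P(S) = P(S|1)·P(1) + P(S|2)·P(2) + P(S|3)·P(3) + P(S|4)·P(4) + P(S|5)·P(5) + P(S|6)·P(6)
      = 0.144·0.227 + 0.678·0.079 + 0.165·0.182 + 0.662·0.112 + 0.331·0.172 + 0.22·0.228
      = 0.032688 + 0.053562 + 0.03003 + 0.074144 + 0.056932 + 0.05016 = 0.297516

P(S) ≈ 0.2975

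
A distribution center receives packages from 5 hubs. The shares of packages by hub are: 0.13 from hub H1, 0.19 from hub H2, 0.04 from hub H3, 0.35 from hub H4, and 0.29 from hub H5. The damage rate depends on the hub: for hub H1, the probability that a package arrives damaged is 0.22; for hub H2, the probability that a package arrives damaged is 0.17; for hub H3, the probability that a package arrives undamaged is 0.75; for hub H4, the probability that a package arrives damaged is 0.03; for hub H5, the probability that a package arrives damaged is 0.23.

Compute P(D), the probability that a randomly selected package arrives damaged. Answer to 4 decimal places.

0.1481

P(D|H3) = 1 − 0.75 = 0.25.
P(D) = P(D|H1)·P(H1) + P(D|H2)·P(H2) + P(D|H3)·P(H3) + P(D|H4)·P(H4) + P(D|H5)·P(H5)
      = 0.22·0.13 + 0.17·0.19 + 0.25·0.04 + 0.03·0.35 + 0.23·0.29
      = 0.0286 + 0.0323 + 0.01 + 0.0105 + 0.0667 = 0.1481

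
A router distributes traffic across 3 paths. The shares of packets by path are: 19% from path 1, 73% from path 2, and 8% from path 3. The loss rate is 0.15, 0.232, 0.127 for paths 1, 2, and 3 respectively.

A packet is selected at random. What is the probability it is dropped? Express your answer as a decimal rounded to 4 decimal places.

P(L) ≈ 0.2080

Summing over the partition,
P(L) = P(L|1)·P(1) + P(L|2)·P(2) + P(L|3)·P(3)
      = 0.15·0.19 + 0.232·0.73 + 0.127·0.08
      = 0.0285 + 0.16936 + 0.01016 = 0.20802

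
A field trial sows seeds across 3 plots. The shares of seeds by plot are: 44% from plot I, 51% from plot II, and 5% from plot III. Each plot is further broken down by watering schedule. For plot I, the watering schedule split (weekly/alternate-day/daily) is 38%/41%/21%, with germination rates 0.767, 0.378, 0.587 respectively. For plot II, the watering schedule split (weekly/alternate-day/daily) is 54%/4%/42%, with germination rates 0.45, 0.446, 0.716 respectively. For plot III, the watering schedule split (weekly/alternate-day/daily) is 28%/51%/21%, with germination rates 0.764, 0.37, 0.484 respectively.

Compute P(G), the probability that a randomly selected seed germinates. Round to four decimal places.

P(G|I) = 0.38·0.767 + 0.41·0.378 + 0.21·0.587 = 0.29146 + 0.15498 + 0.12327 = 0.56971
P(G|II) = 0.54·0.45 + 0.04·0.446 + 0.42·0.716 = 0.243 + 0.01784 + 0.30072 = 0.56156
P(G|III) = 0.28·0.764 + 0.51·0.37 + 0.21·0.484 = 0.21392 + 0.1887 + 0.10164 = 0.50426
By total probability over the outer partition,
P(G) = 0.44·0.56971 + 0.51·0.56156 + 0.05·0.50426
      = 0.2506724 + 0.2863956 + 0.025213 = 0.562281

P(G) ≈ 0.5623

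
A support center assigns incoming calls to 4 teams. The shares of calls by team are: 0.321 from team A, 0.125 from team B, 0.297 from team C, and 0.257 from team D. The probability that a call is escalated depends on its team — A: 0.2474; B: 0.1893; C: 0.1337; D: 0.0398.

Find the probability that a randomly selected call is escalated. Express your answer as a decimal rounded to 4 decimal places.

By the law of total probability,
P(E) = P(E|A)·P(A) + P(E|B)·P(B) + P(E|C)·P(C) + P(E|D)·P(D)
      = 0.2474·0.321 + 0.1893·0.125 + 0.1337·0.297 + 0.0398·0.257
      = 0.0794154 + 0.0236625 + 0.0397089 + 0.0102286 = 0.1530154

0.1530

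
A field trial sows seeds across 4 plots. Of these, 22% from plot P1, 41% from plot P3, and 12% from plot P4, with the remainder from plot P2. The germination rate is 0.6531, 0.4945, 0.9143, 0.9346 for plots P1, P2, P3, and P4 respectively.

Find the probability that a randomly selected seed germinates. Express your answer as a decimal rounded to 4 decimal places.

P(P2) = 1 − (0.22 + 0.41 + 0.12) = 0.25.
Summing over the partition,
P(G) = P(G|P1)·P(P1) + P(G|P2)·P(P2) + P(G|P3)·P(P3) + P(G|P4)·P(P4)
      = 0.6531·0.22 + 0.4945·0.25 + 0.9143·0.41 + 0.9346·0.12
      = 0.143682 + 0.123625 + 0.374863 + 0.112152 = 0.754322

0.7543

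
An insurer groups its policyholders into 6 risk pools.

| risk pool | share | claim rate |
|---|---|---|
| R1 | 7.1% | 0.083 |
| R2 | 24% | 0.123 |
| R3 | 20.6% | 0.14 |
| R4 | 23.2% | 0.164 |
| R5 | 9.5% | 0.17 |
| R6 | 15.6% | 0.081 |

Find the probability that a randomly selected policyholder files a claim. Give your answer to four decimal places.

P(C) ≈ 0.1311

P(C) = P(C|R1)·P(R1) + P(C|R2)·P(R2) + P(C|R3)·P(R3) + P(C|R4)·P(R4) + P(C|R5)·P(R5) + P(C|R6)·P(R6)
      = 0.083·0.071 + 0.123·0.24 + 0.14·0.206 + 0.164·0.232 + 0.17·0.095 + 0.081·0.156
      = 0.005893 + 0.02952 + 0.02884 + 0.038048 + 0.01615 + 0.012636 = 0.131087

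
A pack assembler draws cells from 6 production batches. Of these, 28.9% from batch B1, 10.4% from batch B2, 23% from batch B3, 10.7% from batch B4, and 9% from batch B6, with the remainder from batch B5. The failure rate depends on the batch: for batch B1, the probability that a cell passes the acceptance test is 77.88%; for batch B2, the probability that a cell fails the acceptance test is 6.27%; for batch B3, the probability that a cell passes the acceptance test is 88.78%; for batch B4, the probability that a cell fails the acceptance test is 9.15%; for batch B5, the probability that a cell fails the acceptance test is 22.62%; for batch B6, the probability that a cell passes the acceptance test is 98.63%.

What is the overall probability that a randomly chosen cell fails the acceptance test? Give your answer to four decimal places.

P(F) ≈ 0.1480

P(B5) = 1 − (0.289 + 0.104 + 0.23 + 0.107 + 0.09) = 0.18.
P(F|B1) = 1 − 0.7788 = 0.2212.
P(F|B3) = 1 − 0.8878 = 0.1122.
P(F|B6) = 1 − 0.9863 = 0.0137.
P(F) = P(F|B1)·P(B1) + P(F|B2)·P(B2) + P(F|B3)·P(B3) + P(F|B4)·P(B4) + P(F|B5)·P(B5) + P(F|B6)·P(B6)
      = 0.2212·0.289 + 0.0627·0.104 + 0.1122·0.23 + 0.0915·0.107 + 0.2262·0.18 + 0.0137·0.09
      = 0.0639268 + 0.0065208 + 0.025806 + 0.0097905 + 0.040716 + 0.001233 = 0.1479931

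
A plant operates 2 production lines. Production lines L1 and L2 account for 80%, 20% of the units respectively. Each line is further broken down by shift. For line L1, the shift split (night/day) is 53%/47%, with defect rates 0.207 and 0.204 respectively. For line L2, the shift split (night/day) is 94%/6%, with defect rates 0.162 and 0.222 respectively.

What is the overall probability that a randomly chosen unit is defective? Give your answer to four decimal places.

P(D|L1) = 0.53·0.207 + 0.47·0.204 = 0.10971 + 0.09588 = 0.20559
P(D|L2) = 0.94·0.162 + 0.06·0.222 = 0.15228 + 0.01332 = 0.1656
Then overall,
P(D) = 0.8·0.20559 + 0.2·0.1656
      = 0.164472 + 0.03312 = 0.197592

0.1976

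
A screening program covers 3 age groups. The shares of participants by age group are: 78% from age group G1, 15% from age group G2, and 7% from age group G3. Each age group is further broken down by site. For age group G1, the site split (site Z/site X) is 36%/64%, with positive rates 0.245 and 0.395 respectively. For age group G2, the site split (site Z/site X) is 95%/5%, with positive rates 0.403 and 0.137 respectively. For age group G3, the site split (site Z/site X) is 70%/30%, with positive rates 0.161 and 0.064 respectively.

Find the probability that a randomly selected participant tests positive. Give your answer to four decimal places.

P(T|G1) = 0.36·0.245 + 0.64·0.395 = 0.0882 + 0.2528 = 0.341
P(T|G2) = 0.95·0.403 + 0.05·0.137 = 0.38285 + 0.00685 = 0.3897
P(T|G3) = 0.7·0.161 + 0.3·0.064 = 0.1127 + 0.0192 = 0.1319
Then overall,
P(T) = 0.78·0.341 + 0.15·0.3897 + 0.07·0.1319
      = 0.26598 + 0.058455 + 0.009233 = 0.333668

P(T) ≈ 0.3337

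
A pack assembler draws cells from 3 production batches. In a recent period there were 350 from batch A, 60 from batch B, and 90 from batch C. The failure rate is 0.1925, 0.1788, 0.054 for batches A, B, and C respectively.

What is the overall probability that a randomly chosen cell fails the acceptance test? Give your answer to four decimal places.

0.1659

Total: 350 + 60 + 90 = 500.
P(A) = 350/500 = 0.7. P(B) = 60/500 = 0.12. P(C) = 90/500 = 0.18.
P(F) = P(F|A)·P(A) + P(F|B)·P(B) + P(F|C)·P(C)
      = 0.1925·0.7 + 0.1788·0.12 + 0.054·0.18
      = 0.13475 + 0.021456 + 0.00972 = 0.165926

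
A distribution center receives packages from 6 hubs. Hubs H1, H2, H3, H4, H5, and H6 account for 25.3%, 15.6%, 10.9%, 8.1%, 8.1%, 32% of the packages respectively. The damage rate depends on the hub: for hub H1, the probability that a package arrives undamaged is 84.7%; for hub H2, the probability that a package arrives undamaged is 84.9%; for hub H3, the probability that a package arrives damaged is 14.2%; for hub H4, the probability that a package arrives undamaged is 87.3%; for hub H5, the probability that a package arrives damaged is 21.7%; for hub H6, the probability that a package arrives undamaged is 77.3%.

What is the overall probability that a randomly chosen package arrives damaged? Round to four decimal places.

P(D|H1) = 1 − 0.847 = 0.153.
P(D|H2) = 1 − 0.849 = 0.151.
P(D|H4) = 1 − 0.873 = 0.127.
P(D|H6) = 1 − 0.773 = 0.227.
Using total probability over the partition,
P(D) = P(D|H1)·P(H1) + P(D|H2)·P(H2) + P(D|H3)·P(H3) + P(D|H4)·P(H4) + P(D|H5)·P(H5) + P(D|H6)·P(H6)
      = 0.153·0.253 + 0.151·0.156 + 0.142·0.109 + 0.127·0.081 + 0.217·0.081 + 0.227·0.32
      = 0.038709 + 0.023556 + 0.015478 + 0.010287 + 0.017577 + 0.07264 = 0.178247

P(D) ≈ 0.1782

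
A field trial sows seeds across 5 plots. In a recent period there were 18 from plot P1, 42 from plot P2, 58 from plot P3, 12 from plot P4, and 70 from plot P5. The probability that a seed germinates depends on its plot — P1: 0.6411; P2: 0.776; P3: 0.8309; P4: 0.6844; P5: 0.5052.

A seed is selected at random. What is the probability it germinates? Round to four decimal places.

Total: 18 + 42 + 58 + 12 + 70 = 200.
P(P1) = 18/200 = 0.09. P(P2) = 42/200 = 0.21. P(P3) = 58/200 = 0.29. P(P4) = 12/200 = 0.06. P(P5) = 70/200 = 0.35.
By the law of total probability,
P(G) = P(G|P1)·P(P1) + P(G|P2)·P(P2) + P(G|P3)·P(P3) + P(G|P4)·P(P4) + P(G|P5)·P(P5)
      = 0.6411·0.09 + 0.776·0.21 + 0.8309·0.29 + 0.6844·0.06 + 0.5052·0.35
      = 0.057699 + 0.16296 + 0.240961 + 0.041064 + 0.17682 = 0.679504

P(G) ≈ 0.6795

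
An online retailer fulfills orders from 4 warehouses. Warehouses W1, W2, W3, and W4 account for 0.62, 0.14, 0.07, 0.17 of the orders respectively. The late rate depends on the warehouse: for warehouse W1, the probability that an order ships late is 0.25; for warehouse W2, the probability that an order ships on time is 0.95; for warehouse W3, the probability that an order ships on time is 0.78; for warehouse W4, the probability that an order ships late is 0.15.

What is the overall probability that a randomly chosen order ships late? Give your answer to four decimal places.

P(L|W2) = 1 − 0.95 = 0.05.
P(L|W3) = 1 − 0.78 = 0.22.
By the law of total probability,
P(L) = P(L|W1)·P(W1) + P(L|W2)·P(W2) + P(L|W3)·P(W3) + P(L|W4)·P(W4)
      = 0.25·0.62 + 0.05·0.14 + 0.22·0.07 + 0.15·0.17
      = 0.155 + 0.007 + 0.0154 + 0.0255 = 0.2029

P(L) ≈ 0.2029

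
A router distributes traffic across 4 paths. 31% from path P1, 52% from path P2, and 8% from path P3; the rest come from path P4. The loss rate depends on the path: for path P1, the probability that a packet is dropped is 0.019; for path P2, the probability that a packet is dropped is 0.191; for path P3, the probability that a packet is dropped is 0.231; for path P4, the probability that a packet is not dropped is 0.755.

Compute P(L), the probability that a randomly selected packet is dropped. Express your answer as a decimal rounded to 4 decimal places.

P(P4) = 1 − (0.31 + 0.52 + 0.08) = 0.09.
P(L|P4) = 1 − 0.755 = 0.245.
By the law of total probability,
P(L) = P(L|P1)·P(P1) + P(L|P2)·P(P2) + P(L|P3)·P(P3) + P(L|P4)·P(P4)
      = 0.019·0.31 + 0.191·0.52 + 0.231·0.08 + 0.245·0.09
      = 0.00589 + 0.09932 + 0.01848 + 0.02205 = 0.14574

0.1457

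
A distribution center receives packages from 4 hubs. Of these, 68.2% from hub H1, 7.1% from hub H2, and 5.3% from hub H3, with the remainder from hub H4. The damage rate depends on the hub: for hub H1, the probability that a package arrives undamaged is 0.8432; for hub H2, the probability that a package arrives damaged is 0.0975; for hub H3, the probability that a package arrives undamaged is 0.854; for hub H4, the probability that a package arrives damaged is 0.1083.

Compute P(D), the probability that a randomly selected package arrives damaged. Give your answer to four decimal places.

P(H4) = 1 − (0.682 + 0.071 + 0.053) = 0.194.
P(D|H1) = 1 − 0.8432 = 0.1568.
P(D|H3) = 1 − 0.854 = 0.146.
P(D) = P(D|H1)·P(H1) + P(D|H2)·P(H2) + P(D|H3)·P(H3) + P(D|H4)·P(H4)
      = 0.1568·0.682 + 0.0975·0.071 + 0.146·0.053 + 0.1083·0.194
      = 0.1069376 + 0.0069225 + 0.007738 + 0.0210102 = 0.1426083

0.1426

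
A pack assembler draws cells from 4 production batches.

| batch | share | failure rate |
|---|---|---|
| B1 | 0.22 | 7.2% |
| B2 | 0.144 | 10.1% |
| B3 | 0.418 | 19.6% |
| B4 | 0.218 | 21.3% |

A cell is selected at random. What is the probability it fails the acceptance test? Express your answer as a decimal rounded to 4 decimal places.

P(F) = P(F|B1)·P(B1) + P(F|B2)·P(B2) + P(F|B3)·P(B3) + P(F|B4)·P(B4)
      = 0.072·0.22 + 0.101·0.144 + 0.196·0.418 + 0.213·0.218
      = 0.01584 + 0.014544 + 0.081928 + 0.046434 = 0.158746

P(F) ≈ 0.1587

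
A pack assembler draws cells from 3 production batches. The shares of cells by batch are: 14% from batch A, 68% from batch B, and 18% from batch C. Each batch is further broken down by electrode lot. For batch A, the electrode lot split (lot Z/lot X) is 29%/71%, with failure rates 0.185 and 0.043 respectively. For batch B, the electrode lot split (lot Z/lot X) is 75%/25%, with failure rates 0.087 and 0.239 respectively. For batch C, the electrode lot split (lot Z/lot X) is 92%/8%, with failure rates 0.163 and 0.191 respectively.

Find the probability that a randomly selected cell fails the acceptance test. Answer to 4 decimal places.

0.1265

P(F|A) = 0.29·0.185 + 0.71·0.043 = 0.05365 + 0.03053 = 0.08418
P(F|B) = 0.75·0.087 + 0.25·0.239 = 0.06525 + 0.05975 = 0.125
P(F|C) = 0.92·0.163 + 0.08·0.191 = 0.14996 + 0.01528 = 0.16524
By total probability over the outer partition,
P(F) = 0.14·0.08418 + 0.68·0.125 + 0.18·0.16524
      = 0.0117852 + 0.085 + 0.0297432 = 0.1265284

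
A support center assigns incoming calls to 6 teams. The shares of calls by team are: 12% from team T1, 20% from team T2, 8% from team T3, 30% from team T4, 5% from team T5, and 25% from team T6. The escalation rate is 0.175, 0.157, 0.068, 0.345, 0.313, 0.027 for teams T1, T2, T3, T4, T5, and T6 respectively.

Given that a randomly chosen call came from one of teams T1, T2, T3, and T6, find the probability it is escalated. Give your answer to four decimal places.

Let S = {T1, T2, T3, T6}.
P(S) = 0.12 + 0.2 + 0.08 + 0.25 = 0.65.
P(E ∩ S) = 0.175·0.12 + 0.157·0.2 + 0.068·0.08 + 0.027·0.25 = 0.021 + 0.0314 + 0.00544 + 0.00675 = 0.06459.
P(E | S) = 0.06459 / 0.65 = 0.099369…

0.0994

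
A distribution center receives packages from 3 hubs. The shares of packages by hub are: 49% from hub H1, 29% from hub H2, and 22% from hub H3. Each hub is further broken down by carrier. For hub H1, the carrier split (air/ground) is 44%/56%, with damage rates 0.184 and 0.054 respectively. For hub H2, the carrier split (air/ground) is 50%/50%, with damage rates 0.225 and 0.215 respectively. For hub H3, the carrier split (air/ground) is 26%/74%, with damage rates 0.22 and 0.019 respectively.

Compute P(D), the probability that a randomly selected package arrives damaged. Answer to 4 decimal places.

P(D|H1) = 0.44·0.184 + 0.56·0.054 = 0.08096 + 0.03024 = 0.1112
P(D|H2) = 0.5·0.225 + 0.5·0.215 = 0.1125 + 0.1075 = 0.22
P(D|H3) = 0.26·0.22 + 0.74·0.019 = 0.0572 + 0.01406 = 0.07126
By total probability over the outer partition,
P(D) = 0.49·0.1112 + 0.29·0.22 + 0.22·0.07126
      = 0.054488 + 0.0638 + 0.0156772 = 0.1339652

0.1340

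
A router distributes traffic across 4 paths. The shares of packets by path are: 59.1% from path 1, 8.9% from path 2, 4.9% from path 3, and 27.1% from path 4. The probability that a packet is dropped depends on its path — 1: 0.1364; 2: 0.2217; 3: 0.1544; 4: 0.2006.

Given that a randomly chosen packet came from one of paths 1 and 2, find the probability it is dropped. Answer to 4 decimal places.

Let S = {1, 2}.
P(S) = 0.591 + 0.089 = 0.68.
P(L ∩ S) = 0.1364·0.591 + 0.2217·0.089 = 0.0806124 + 0.0197313 = 0.1003437.
P(L | S) = 0.1003437 / 0.68 = 0.147564…

P(L|S) ≈ 0.1476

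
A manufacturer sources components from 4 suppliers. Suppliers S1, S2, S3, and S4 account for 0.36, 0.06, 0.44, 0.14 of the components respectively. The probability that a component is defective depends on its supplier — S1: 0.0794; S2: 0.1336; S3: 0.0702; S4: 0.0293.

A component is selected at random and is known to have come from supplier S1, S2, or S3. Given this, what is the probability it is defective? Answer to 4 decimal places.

P(D|S) ≈ 0.0785

Let S = {S1, S2, S3}.
P(S) = 0.36 + 0.06 + 0.44 = 0.86.
P(D ∩ S) = 0.0794·0.36 + 0.1336·0.06 + 0.0702·0.44 = 0.028584 + 0.008016 + 0.030888 = 0.067488.
P(D | S) = 0.067488 / 0.86 = 0.078474…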